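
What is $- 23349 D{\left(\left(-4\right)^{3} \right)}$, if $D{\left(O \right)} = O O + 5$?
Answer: $-95754249$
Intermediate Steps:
$D{\left(O \right)} = 5 + O^{2}$ ($D{\left(O \right)} = O^{2} + 5 = 5 + O^{2}$)
$- 23349 D{\left(\left(-4\right)^{3} \right)} = - 23349 \left(5 + \left(\left(-4\right)^{3}\right)^{2}\right) = - 23349 \left(5 + \left(-64\right)^{2}\right) = - 23349 \left(5 + 4096\right) = \left(-23349\right) 4101 = -95754249$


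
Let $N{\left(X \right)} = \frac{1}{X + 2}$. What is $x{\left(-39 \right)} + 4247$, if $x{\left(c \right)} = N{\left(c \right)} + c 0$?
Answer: $\frac{157138}{37} \approx 4247.0$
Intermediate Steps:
$N{\left(X \right)} = \frac{1}{2 + X}$
$x{\left(c \right)} = \frac{1}{2 + c}$ ($x{\left(c \right)} = \frac{1}{2 + c} + c 0 = \frac{1}{2 + c} + 0 = \frac{1}{2 + c}$)
$x{\left(-39 \right)} + 4247 = \frac{1}{2 - 39} + 4247 = \frac{1}{-37} + 4247 = - \frac{1}{37} + 4247 = \frac{157138}{37}$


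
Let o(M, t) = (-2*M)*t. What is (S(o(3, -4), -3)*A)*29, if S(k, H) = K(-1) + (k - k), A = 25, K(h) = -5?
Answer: -3625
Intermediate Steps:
o(M, t) = -2*M*t
S(k, H) = -5 (S(k, H) = -5 + (k - k) = -5 + 0 = -5)
(S(o(3, -4), -3)*A)*29 = -5*25*29 = -125*29 = -3625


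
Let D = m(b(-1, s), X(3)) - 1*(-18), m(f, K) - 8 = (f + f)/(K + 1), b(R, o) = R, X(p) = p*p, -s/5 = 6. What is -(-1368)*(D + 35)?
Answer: 415872/5 ≈ 83174.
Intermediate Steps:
s = -30 (s = -5*6 = -30)
X(p) = p²
m(f, K) = 8 + 2*f/(1 + K) (m(f, K) = 8 + (f + f)/(K + 1) = 8 + (2*f)/(1 + K) = 8 + 2*f/(1 + K))
D = 129/5 (D = 2*(4 - 1 + 4*3²)/(1 + 3²) - 1*(-18) = 2*(4 - 1 + 4*9)/(1 + 9) + 18 = 2*(4 - 1 + 36)/10 + 18 = 2*(⅒)*39 + 18 = 39/5 + 18 = 129/5 ≈ 25.800)
-(-1368)*(D + 35) = -(-1368)*(129/5 + 35) = -(-1368)*304/5 = -38*(-10944/5) = 415872/5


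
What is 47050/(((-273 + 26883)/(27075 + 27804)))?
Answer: 86068565/887 ≈ 97033.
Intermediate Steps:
47050/(((-273 + 26883)/(27075 + 27804))) = 47050/((26610/54879)) = 47050/((26610*(1/54879))) = 47050/(8870/18293) = 47050*(18293/8870) = 86068565/887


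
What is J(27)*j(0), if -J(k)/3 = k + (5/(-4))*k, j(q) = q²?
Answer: 0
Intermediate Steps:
J(k) = 3*k/4 (J(k) = -3*(k + (5/(-4))*k) = -3*(k + (5*(-¼))*k) = -3*(k - 5*k/4) = -(-3)*k/4 = 3*k/4)
J(27)*j(0) = ((¾)*27)*0² = (81/4)*0 = 0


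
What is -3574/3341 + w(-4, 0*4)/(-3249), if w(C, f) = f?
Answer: -3574/3341 ≈ -1.0697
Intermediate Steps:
-3574/3341 + w(-4, 0*4)/(-3249) = -3574/3341 + (0*4)/(-3249) = -3574*1/3341 + 0*(-1/3249) = -3574/3341 + 0 = -3574/3341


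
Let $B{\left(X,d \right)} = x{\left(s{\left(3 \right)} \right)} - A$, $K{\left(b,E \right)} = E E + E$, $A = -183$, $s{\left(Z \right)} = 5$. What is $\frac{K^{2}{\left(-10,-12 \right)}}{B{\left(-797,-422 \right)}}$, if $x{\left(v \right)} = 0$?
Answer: $\frac{5808}{61} \approx 95.213$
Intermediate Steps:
$K{\left(b,E \right)} = E + E^{2}$ ($K{\left(b,E \right)} = E^{2} + E = E + E^{2}$)
$B{\left(X,d \right)} = 183$ ($B{\left(X,d \right)} = 0 - -183 = 0 + 183 = 183$)
$\frac{K^{2}{\left(-10,-12 \right)}}{B{\left(-797,-422 \right)}} = \frac{\left(- 12 \left(1 - 12\right)\right)^{2}}{183} = \left(\left(-12\right) \left(-11\right)\right)^{2} \cdot \frac{1}{183} = 132^{2} \cdot \frac{1}{183} = 17424 \cdot \frac{1}{183} = \frac{5808}{61}$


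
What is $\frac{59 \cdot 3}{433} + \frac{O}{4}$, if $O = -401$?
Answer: $- \frac{172925}{1732} \approx -99.841$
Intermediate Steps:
$\frac{59 \cdot 3}{433} + \frac{O}{4} = \frac{59 \cdot 3}{433} - \frac{401}{4} = 177 \cdot \frac{1}{433} - \frac{401}{4} = \frac{177}{433} - \frac{401}{4} = - \frac{172925}{1732}$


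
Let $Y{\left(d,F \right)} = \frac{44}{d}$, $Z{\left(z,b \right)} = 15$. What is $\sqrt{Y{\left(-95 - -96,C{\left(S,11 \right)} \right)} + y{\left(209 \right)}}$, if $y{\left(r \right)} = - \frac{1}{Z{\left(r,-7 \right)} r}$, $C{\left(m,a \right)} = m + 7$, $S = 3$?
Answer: $\frac{\sqrt{432438765}}{3135} \approx 6.6332$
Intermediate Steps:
$C{\left(m,a \right)} = 7 + m$
$y{\left(r \right)} = - \frac{1}{15 r}$
$\sqrt{Y{\left(-95 - -96,C{\left(S,11 \right)} \right)} + y{\left(209 \right)}} = \sqrt{\frac{44}{-95 - -96} - \frac{1}{15 \cdot 209}} = \sqrt{\frac{44}{-95 + 96} - \frac{1}{3135}} = \sqrt{\frac{44}{1} - \frac{1}{3135}} = \sqrt{44 \cdot 1 - \frac{1}{3135}} = \sqrt{44 - \frac{1}{3135}} = \sqrt{\frac{137939}{3135}} = \frac{\sqrt{432438765}}{3135}$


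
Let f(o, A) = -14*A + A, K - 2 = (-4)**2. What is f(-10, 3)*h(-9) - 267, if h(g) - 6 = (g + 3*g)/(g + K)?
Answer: -345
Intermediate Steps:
K = 18 (K = 2 + (-4)**2 = 2 + 16 = 18)
f(o, A) = -13*A
h(g) = 6 + 4*g/(18 + g) (h(g) = 6 + (g + 3*g)/(g + 18) = 6 + (4*g)/(18 + g) = 6 + 4*g/(18 + g))
f(-10, 3)*h(-9) - 267 = (-13*3)*(2*(54 + 5*(-9))/(18 - 9)) - 267 = -78*(54 - 45)/9 - 267 = -78*9/9 - 267 = -39*2 - 267 = -78 - 267 = -345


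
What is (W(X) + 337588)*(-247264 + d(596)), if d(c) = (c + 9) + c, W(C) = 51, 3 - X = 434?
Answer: -83080465257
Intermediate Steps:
X = -431 (X = 3 - 1*434 = 3 - 434 = -431)
d(c) = 9 + 2*c (d(c) = (9 + c) + c = 9 + 2*c)
(W(X) + 337588)*(-247264 + d(596)) = (51 + 337588)*(-247264 + (9 + 2*596)) = 337639*(-247264 + (9 + 1192)) = 337639*(-247264 + 1201) = 337639*(-246063) = -83080465257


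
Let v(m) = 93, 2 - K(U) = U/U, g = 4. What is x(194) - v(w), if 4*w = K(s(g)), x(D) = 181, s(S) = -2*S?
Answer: 88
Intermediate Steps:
K(U) = 1 (K(U) = 2 - U/U = 2 - 1*1 = 2 - 1 = 1)
w = ¼ (w = (¼)*1 = ¼ ≈ 0.25000)
x(194) - v(w) = 181 - 1*93 = 181 - 93 = 88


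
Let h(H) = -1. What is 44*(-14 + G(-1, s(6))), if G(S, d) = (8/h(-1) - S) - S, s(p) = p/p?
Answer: -880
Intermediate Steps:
s(p) = 1
G(S, d) = -8 - 2*S (G(S, d) = (8/(-1) - S) - S = (8*(-1) - S) - S = (-8 - S) - S = -8 - 2*S)
44*(-14 + G(-1, s(6))) = 44*(-14 + (-8 - 2*(-1))) = 44*(-14 + (-8 + 2)) = 44*(-14 - 6) = 44*(-20) = -880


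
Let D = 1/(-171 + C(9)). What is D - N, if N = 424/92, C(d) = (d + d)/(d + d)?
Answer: -18043/3910 ≈ -4.6146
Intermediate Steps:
C(d) = 1 (C(d) = (2*d)/((2*d)) = (2*d)*(1/(2*d)) = 1)
D = -1/170 (D = 1/(-171 + 1) = 1/(-170) = -1/170 ≈ -0.0058824)
N = 106/23 (N = 424*(1/92) = 106/23 ≈ 4.6087)
D - N = -1/170 - 1*106/23 = -1/170 - 106/23 = -18043/3910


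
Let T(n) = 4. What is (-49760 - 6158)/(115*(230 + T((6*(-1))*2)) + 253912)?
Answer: -27959/140411 ≈ -0.19912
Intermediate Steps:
(-49760 - 6158)/(115*(230 + T((6*(-1))*2)) + 253912) = (-49760 - 6158)/(115*(230 + 4) + 253912) = -55918/(115*234 + 253912) = -55918/(26910 + 253912) = -55918/280822 = -55918*1/280822 = -27959/140411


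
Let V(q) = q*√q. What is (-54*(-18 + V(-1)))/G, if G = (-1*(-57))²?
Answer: 108/361 + 6*I/361 ≈ 0.29917 + 0.01662*I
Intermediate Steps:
V(q) = q^(3/2)
G = 3249 (G = 57² = 3249)
(-54*(-18 + V(-1)))/G = -54*(-18 + (-1)^(3/2))/3249 = -54*(-18 - I)*(1/3249) = (972 + 54*I)*(1/3249) = 108/361 + 6*I/361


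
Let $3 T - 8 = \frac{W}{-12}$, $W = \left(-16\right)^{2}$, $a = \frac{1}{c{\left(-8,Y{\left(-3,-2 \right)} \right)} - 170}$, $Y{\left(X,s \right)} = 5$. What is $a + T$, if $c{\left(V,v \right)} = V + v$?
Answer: $- \frac{6929}{1557} \approx -4.4502$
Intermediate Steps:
$a = - \frac{1}{173}$ ($a = \frac{1}{\left(-8 + 5\right) - 170} = \frac{1}{-3 - 170} = \frac{1}{-173} = - \frac{1}{173} \approx -0.0057803$)
$W = 256$
$T = - \frac{40}{9}$ ($T = \frac{8}{3} + \frac{256 \frac{1}{-12}}{3} = \frac{8}{3} + \frac{256 \left(- \frac{1}{12}\right)}{3} = \frac{8}{3} + \frac{1}{3} \left(- \frac{64}{3}\right) = \frac{8}{3} - \frac{64}{9} = - \frac{40}{9} \approx -4.4444$)
$a + T = - \frac{1}{173} - \frac{40}{9} = - \frac{6929}{1557}$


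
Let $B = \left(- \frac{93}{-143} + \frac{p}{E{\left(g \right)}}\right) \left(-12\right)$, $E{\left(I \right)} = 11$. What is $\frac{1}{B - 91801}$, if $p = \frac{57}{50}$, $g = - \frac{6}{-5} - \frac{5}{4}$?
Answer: $- \frac{3575}{328220921} \approx -1.0892 \cdot 10^{-5}$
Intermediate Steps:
$g = - \frac{1}{20}$ ($g = \left(-6\right) \left(- \frac{1}{5}\right) - \frac{5}{4} = \frac{6}{5} - \frac{5}{4} = - \frac{1}{20} \approx -0.05$)
$p = \frac{57}{50}$ ($p = 57 \cdot \frac{1}{50} = \frac{57}{50} \approx 1.14$)
$B = - \frac{32346}{3575}$ ($B = \left(- \frac{93}{-143} + \frac{57}{50 \cdot 11}\right) \left(-12\right) = \left(\left(-93\right) \left(- \frac{1}{143}\right) + \frac{57}{50} \cdot \frac{1}{11}\right) \left(-12\right) = \left(\frac{93}{143} + \frac{57}{550}\right) \left(-12\right) = \frac{5391}{7150} \left(-12\right) = - \frac{32346}{3575} \approx -9.0478$)
$\frac{1}{B - 91801} = \frac{1}{- \frac{32346}{3575} - 91801} = \frac{1}{- \frac{328220921}{3575}} = - \frac{3575}{328220921}$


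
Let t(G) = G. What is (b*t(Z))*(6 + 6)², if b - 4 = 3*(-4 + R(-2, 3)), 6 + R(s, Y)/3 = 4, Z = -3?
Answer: 11232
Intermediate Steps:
R(s, Y) = -6 (R(s, Y) = -18 + 3*4 = -18 + 12 = -6)
b = -26 (b = 4 + 3*(-4 - 6) = 4 + 3*(-10) = 4 - 30 = -26)
(b*t(Z))*(6 + 6)² = (-26*(-3))*(6 + 6)² = 78*12² = 78*144 = 11232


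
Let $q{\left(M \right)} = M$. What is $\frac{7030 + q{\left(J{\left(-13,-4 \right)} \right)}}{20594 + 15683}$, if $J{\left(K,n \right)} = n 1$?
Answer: $\frac{7026}{36277} \approx 0.19368$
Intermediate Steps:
$J{\left(K,n \right)} = n$
$\frac{7030 + q{\left(J{\left(-13,-4 \right)} \right)}}{20594 + 15683} = \frac{7030 - 4}{20594 + 15683} = \frac{7026}{36277}$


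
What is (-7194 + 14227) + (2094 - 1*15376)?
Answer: -6249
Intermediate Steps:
(-7194 + 14227) + (2094 - 1*15376) = 7033 + (2094 - 15376) = 7033 - 13282 = -6249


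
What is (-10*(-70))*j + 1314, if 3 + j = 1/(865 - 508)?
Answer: -39986/51 ≈ -784.04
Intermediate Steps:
j = -1070/357 (j = -3 + 1/(865 - 508) = -3 + 1/357 = -1070/357 ≈ -2.9972)
(-10*(-70))*j + 1314 = -10*(-70)*(-1070/357) + 1314 = 700*(-1070/357) + 1314 = -107000/51 + 1314 = -39986/51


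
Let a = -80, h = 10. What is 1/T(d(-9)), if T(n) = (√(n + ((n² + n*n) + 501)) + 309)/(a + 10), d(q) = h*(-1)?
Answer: -2163/9479 + 7*√691/9479 ≈ -0.20878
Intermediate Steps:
d(q) = -10 (d(q) = 10*(-1) = -10)
T(n) = -309/70 - √(501 + n + 2*n²)/70 (T(n) = (√(n + ((n² + n*n) + 501)) + 309)/(-80 + 10) = (√(n + ((n² + n²) + 501)) + 309)/(-70) = (√(n + (2*n² + 501)) + 309)*(-1/70) = (√(n + (501 + 2*n²)) + 309)*(-1/70) = (√(501 + n + 2*n²) + 309)*(-1/70) = (309 + √(501 + n + 2*n²))*(-1/70) = -309/70 - √(501 + n + 2*n²)/70)
1/T(d(-9)) = 1/(-309/70 - √(501 - 10 + 2*(-10)²)/70) = 1/(-309/70 - √(501 - 10 + 2*100)/70) = 1/(-309/70 - √(501 - 10 + 200)/70) = 1/(-309/70 - √691/70)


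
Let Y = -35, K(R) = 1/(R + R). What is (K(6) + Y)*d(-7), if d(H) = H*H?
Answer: -20531/12 ≈ -1710.9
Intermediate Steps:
d(H) = H²
K(R) = 1/(2*R)
(K(6) + Y)*d(-7) = ((½)/6 - 35)*(-7)² = ((½)*(⅙) - 35)*49 = (1/12 - 35)*49 = -419/12*49 = -20531/12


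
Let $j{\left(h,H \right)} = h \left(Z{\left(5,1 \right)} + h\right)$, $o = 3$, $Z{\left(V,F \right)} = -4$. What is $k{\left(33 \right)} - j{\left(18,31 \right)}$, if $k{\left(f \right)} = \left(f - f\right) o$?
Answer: $-252$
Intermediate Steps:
$j{\left(h,H \right)} = h \left(-4 + h\right)$
$k{\left(f \right)} = 0$ ($k{\left(f \right)} = \left(f - f\right) 3 = 0 \cdot 3 = 0$)
$k{\left(33 \right)} - j{\left(18,31 \right)} = 0 - 18 \left(-4 + 18\right) = 0 - 18 \cdot 14 = 0 - 252 = -252$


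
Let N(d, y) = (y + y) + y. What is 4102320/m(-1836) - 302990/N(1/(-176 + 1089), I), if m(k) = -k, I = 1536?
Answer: 84940745/39168 ≈ 2168.6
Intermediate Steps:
N(d, y) = 3*y (N(d, y) = 2*y + y = 3*y)
4102320/m(-1836) - 302990/N(1/(-176 + 1089), I) = 4102320/((-1*(-1836))) - 302990/(3*1536) = 4102320/1836 - 302990/4608 = 4102320*(1/1836) - 302990*1/4608 = 341860/153 - 151495/2304 = 84940745/39168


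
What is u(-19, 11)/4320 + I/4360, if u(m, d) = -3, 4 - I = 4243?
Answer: -152713/156960 ≈ -0.97294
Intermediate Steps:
I = -4239 (I = 4 - 1*4243 = 4 - 4243 = -4239)
u(-19, 11)/4320 + I/4360 = -3/4320 - 4239/4360 = -3*1/4320 - 4239*1/4360 = -1/1440 - 4239/4360 = -152713/156960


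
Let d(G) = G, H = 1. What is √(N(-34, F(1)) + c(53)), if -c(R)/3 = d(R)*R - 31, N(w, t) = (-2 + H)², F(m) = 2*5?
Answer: I*√8333 ≈ 91.285*I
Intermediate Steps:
F(m) = 10
N(w, t) = 1 (N(w, t) = (-2 + 1)² = (-1)² = 1)
c(R) = 93 - 3*R² (c(R) = -3*(R*R - 31) = -3*(R² - 31) = -3*(-31 + R²) = 93 - 3*R²)
√(N(-34, F(1)) + c(53)) = √(1 + (93 - 3*53²)) = √(1 + (93 - 3*2809)) = √(1 + (93 - 8427)) = √(1 - 8334) = √(-8333) = I*√8333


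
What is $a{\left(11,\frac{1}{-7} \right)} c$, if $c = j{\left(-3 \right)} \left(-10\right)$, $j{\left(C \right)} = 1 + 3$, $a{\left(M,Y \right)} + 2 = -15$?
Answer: $680$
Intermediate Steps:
$a{\left(M,Y \right)} = -17$ ($a{\left(M,Y \right)} = -2 - 15 = -17$)
$j{\left(C \right)} = 4$
$c = -40$ ($c = 4 \left(-10\right) = -40$)
$a{\left(11,\frac{1}{-7} \right)} c = \left(-17\right) \left(-40\right) = 680$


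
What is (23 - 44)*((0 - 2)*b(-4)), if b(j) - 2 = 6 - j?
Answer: 504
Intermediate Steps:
b(j) = 8 - j (b(j) = 2 + (6 - j) = 8 - j)
(23 - 44)*((0 - 2)*b(-4)) = (23 - 44)*((0 - 2)*(8 - 1*(-4))) = -(-42)*(8 + 4) = -(-42)*12 = -21*(-24) = 504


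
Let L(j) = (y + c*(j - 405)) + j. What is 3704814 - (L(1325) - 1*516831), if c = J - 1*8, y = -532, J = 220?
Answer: 4025812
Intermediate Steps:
c = 212 (c = 220 - 1*8 = 220 - 8 = 212)
L(j) = -86392 + 213*j (L(j) = (-532 + 212*(j - 405)) + j = (-532 + 212*(-405 + j)) + j = (-532 + (-85860 + 212*j)) + j = (-86392 + 212*j) + j = -86392 + 213*j)
3704814 - (L(1325) - 1*516831) = 3704814 - ((-86392 + 213*1325) - 1*516831) = 3704814 - ((-86392 + 282225) - 516831) = 3704814 - (195833 - 516831) = 3704814 - 1*(-320998) = 3704814 + 320998 = 4025812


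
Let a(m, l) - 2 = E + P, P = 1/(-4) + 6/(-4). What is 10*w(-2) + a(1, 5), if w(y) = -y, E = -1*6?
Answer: 57/4 ≈ 14.250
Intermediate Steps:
E = -6
P = -7/4 (P = 1*(-¼) + 6*(-¼) = -¼ - 3/2 = -7/4 ≈ -1.7500)
a(m, l) = -23/4 (a(m, l) = 2 + (-6 - 7/4) = 2 - 31/4 = -23/4)
10*w(-2) + a(1, 5) = 10*(-1*(-2)) - 23/4 = 10*2 - 23/4 = 20 - 23/4 = 57/4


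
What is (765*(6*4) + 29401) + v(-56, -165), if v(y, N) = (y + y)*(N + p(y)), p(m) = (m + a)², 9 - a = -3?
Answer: -150591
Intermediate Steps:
a = 12 (a = 9 - 1*(-3) = 9 + 3 = 12)
p(m) = (12 + m)² (p(m) = (m + 12)² = (12 + m)²)
v(y, N) = 2*y*(N + (12 + y)²) (v(y, N) = (y + y)*(N + (12 + y)²) = (2*y)*(N + (12 + y)²) = 2*y*(N + (12 + y)²))
(765*(6*4) + 29401) + v(-56, -165) = (765*(6*4) + 29401) + 2*(-56)*(-165 + (12 - 56)²) = (765*24 + 29401) + 2*(-56)*(-165 + (-44)²) = (18360 + 29401) + 2*(-56)*(-165 + 1936) = 47761 + 2*(-56)*1771 = 47761 - 198352 = -150591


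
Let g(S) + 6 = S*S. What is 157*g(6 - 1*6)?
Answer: -942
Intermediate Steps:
g(S) = -6 + S² (g(S) = -6 + S*S = -6 + S²)
157*g(6 - 1*6) = 157*(-6 + (6 - 1*6)²) = 157*(-6 + (6 - 6)²) = 157*(-6 + 0²) = 157*(-6 + 0) = 157*(-6) = -942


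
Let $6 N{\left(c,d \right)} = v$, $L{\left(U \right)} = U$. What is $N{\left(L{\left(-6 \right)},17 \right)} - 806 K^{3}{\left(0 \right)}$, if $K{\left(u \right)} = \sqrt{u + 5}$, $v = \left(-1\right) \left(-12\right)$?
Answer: $2 - 4030 \sqrt{5} \approx -9009.4$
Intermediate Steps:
$v = 12$
$N{\left(c,d \right)} = 2$ ($N{\left(c,d \right)} = \frac{1}{6} \cdot 12 = 2$)
$K{\left(u \right)} = \sqrt{5 + u}$
$N{\left(L{\left(-6 \right)},17 \right)} - 806 K^{3}{\left(0 \right)} = 2 - 806 \left(\sqrt{5 + 0}\right)^{3} = 2 - 806 \left(\sqrt{5}\right)^{3} = 2 - 806 \cdot 5 \sqrt{5} = 2 - 4030 \sqrt{5}$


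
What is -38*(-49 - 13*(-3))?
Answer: 380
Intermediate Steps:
-38*(-49 - 13*(-3)) = -38*(-49 + 39) = -38*(-10) = 380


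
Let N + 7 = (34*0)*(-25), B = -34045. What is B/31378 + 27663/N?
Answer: -868247929/219646 ≈ -3952.9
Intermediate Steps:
N = -7 (N = -7 + (34*0)*(-25) = -7 + 0*(-25) = -7 + 0 = -7)
B/31378 + 27663/N = -34045/31378 + 27663/(-7) = -34045*1/31378 + 27663*(-⅐) = -34045/31378 - 27663/7 = -868247929/219646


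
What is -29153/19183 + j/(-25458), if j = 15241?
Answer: -1034545177/488360814 ≈ -2.1184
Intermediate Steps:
-29153/19183 + j/(-25458) = -29153/19183 + 15241/(-25458) = -29153*1/19183 + 15241*(-1/25458) = -29153/19183 - 15241/25458 = -1034545177/488360814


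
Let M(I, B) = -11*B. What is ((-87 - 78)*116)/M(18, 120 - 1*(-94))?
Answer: 870/107 ≈ 8.1308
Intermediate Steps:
((-87 - 78)*116)/M(18, 120 - 1*(-94)) = ((-87 - 78)*116)/((-11*(120 - 1*(-94)))) = (-165*116)/((-11*(120 + 94))) = -19140/((-11*214)) = -19140/(-2354) = -19140*(-1/2354) = 870/107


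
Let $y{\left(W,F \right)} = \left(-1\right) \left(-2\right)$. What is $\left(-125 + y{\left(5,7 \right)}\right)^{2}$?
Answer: $15129$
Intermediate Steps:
$y{\left(W,F \right)} = 2$
$\left(-125 + y{\left(5,7 \right)}\right)^{2} = \left(-125 + 2\right)^{2} = \left(-123\right)^{2} = 15129$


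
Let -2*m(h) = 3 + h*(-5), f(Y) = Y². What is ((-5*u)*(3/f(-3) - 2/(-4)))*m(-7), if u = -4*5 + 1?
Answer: -9025/6 ≈ -1504.2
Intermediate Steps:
u = -19 (u = -20 + 1 = -19)
m(h) = -3/2 + 5*h/2 (m(h) = -(3 + h*(-5))/2 = -(3 - 5*h)/2 = -3/2 + 5*h/2)
((-5*u)*(3/f(-3) - 2/(-4)))*m(-7) = ((-5*(-19))*(3/((-3)²) - 2/(-4)))*(-3/2 + (5/2)*(-7)) = (95*(3/9 - 2*(-¼)))*(-3/2 - 35/2) = (95*(3*(⅑) + ½))*(-19) = (95*(⅓ + ½))*(-19) = (95*(⅚))*(-19) = (475/6)*(-19) = -9025/6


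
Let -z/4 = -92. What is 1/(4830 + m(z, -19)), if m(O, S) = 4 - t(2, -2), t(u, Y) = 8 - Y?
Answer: 1/4824 ≈ 0.00020730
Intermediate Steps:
z = 368 (z = -4*(-92) = 368)
m(O, S) = -6 (m(O, S) = 4 - (8 - 1*(-2)) = 4 - (8 + 2) = 4 - 1*10 = 4 - 10 = -6)
1/(4830 + m(z, -19)) = 1/(4830 - 6) = 1/4824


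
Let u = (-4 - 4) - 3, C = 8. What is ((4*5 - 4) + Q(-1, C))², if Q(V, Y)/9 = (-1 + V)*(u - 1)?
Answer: 53824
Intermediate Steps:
u = -11 (u = -8 - 3 = -11)
Q(V, Y) = 108 - 108*V (Q(V, Y) = 9*((-1 + V)*(-11 - 1)) = 9*((-1 + V)*(-12)) = 9*(12 - 12*V) = 108 - 108*V)
((4*5 - 4) + Q(-1, C))² = ((4*5 - 4) + (108 - 108*(-1)))² = ((20 - 4) + (108 + 108))² = (16 + 216)² = 232² = 53824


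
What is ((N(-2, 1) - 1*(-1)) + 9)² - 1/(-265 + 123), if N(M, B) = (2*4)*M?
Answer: 5113/142 ≈ 36.007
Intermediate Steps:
N(M, B) = 8*M
((N(-2, 1) - 1*(-1)) + 9)² - 1/(-265 + 123) = ((8*(-2) - 1*(-1)) + 9)² - 1/(-265 + 123) = ((-16 + 1) + 9)² - 1/(-142) = (-15 + 9)² - 1*(-1/142) = (-6)² + 1/142 = 36 + 1/142 = 5113/142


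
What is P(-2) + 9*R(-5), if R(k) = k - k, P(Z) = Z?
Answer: -2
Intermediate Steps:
R(k) = 0
P(-2) + 9*R(-5) = -2 + 9*0 = -2 + 0 = -2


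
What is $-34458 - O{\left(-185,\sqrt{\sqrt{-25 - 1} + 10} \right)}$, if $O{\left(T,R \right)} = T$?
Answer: $-34273$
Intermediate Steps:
$-34458 - O{\left(-185,\sqrt{\sqrt{-25 - 1} + 10} \right)} = -34458 - -185 = -34458 + 185 = -34273$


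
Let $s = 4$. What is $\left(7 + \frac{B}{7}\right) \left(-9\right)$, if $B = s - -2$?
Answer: $- \frac{495}{7} \approx -70.714$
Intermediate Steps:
$B = 6$ ($B = 4 - -2 = 4 + 2 = 6$)
$\left(7 + \frac{B}{7}\right) \left(-9\right) = \left(7 + \frac{6}{7}\right) \left(-9\right) = \frac{55}{7} \left(-9\right) = - \frac{495}{7}$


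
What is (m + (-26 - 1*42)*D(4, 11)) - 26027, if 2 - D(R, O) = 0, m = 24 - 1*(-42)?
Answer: -26097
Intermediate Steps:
m = 66 (m = 24 + 42 = 66)
D(R, O) = 2 (D(R, O) = 2 - 1*0 = 2 + 0 = 2)
(m + (-26 - 1*42)*D(4, 11)) - 26027 = (66 + (-26 - 1*42)*2) - 26027 = (66 + (-26 - 42)*2) - 26027 = (66 - 68*2) - 26027 = (66 - 136) - 26027 = -70 - 26027 = -26097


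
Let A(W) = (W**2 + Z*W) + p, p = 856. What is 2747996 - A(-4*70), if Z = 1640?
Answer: 3127940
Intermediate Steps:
A(W) = 856 + W**2 + 1640*W (A(W) = (W**2 + 1640*W) + 856 = 856 + W**2 + 1640*W)
2747996 - A(-4*70) = 2747996 - (856 + (-4*70)**2 + 1640*(-4*70)) = 2747996 - (856 + (-280)**2 + 1640*(-280)) = 2747996 - (856 + 78400 - 459200) = 2747996 - 1*(-379944) = 2747996 + 379944 = 3127940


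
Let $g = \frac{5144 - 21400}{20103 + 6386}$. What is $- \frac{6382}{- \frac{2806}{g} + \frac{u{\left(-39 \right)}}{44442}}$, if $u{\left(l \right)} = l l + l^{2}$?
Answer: $- \frac{128074180224}{91759455055} \approx -1.3958$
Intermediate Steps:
$u{\left(l \right)} = 2 l^{2}$ ($u{\left(l \right)} = l^{2} + l^{2} = 2 l^{2}$)
$g = - \frac{16256}{26489} \approx -0.61369$
$- \frac{6382}{- \frac{2806}{g} + \frac{u{\left(-39 \right)}}{44442}} = - \frac{6382}{- \frac{2806}{- \frac{16256}{26489}} + \frac{2 \left(-39\right)^{2}}{44442}} = - \frac{6382}{\left(-2806\right) \left(- \frac{26489}{16256}\right) + 2 \cdot 1521 \cdot \frac{1}{44442}} = - \frac{6382}{\frac{37164067}{8128} + 3042 \cdot \frac{1}{44442}} = - \frac{6382}{\frac{37164067}{8128} + \frac{169}{2469}} = - \frac{6382}{\frac{91759455055}{20068032}} = \left(-6382\right) \frac{20068032}{91759455055} = - \frac{128074180224}{91759455055}$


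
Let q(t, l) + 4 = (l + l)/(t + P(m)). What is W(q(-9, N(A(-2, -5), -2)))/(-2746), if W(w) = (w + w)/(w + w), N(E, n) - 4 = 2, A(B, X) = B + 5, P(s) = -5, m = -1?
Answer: -1/2746 ≈ -0.00036417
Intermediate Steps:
A(B, X) = 5 + B
N(E, n) = 6 (N(E, n) = 4 + 2 = 6)
q(t, l) = -4 + 2*l/(-5 + t) (q(t, l) = -4 + (l + l)/(t - 5) = -4 + (2*l)/(-5 + t) = -4 + 2*l/(-5 + t))
W(w) = 1 (W(w) = (2*w)/((2*w)) = (2*w)*(1/(2*w)) = 1)
W(q(-9, N(A(-2, -5), -2)))/(-2746) = 1/(-2746) = 1*(-1/2746) = -1/2746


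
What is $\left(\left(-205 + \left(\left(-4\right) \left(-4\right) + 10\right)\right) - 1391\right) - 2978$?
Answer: $-4548$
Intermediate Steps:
$\left(\left(-205 + \left(\left(-4\right) \left(-4\right) + 10\right)\right) - 1391\right) - 2978 = \left(\left(-205 + \left(16 + 10\right)\right) - 1391\right) - 2978 = \left(\left(-205 + 26\right) - 1391\right) - 2978 = \left(-179 - 1391\right) - 2978 = -1570 - 2978 = -4548$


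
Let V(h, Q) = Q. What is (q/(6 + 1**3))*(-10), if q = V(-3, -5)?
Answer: 50/7 ≈ 7.1429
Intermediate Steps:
q = -5
(q/(6 + 1**3))*(-10) = -5/(6 + 1**3)*(-10) = -5/(6 + 1)*(-10) = -5/7*(-10) = 50/7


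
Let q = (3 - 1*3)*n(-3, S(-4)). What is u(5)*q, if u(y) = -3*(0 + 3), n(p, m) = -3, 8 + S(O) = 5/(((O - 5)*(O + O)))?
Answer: 0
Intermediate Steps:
S(O) = -8 + 5/(2*O*(-5 + O)) (S(O) = -8 + 5/(((O - 5)*(O + O))) = -8 + 5/(((-5 + O)*(2*O))) = -8 + 5/((2*O*(-5 + O))) = -8 + 5*(1/(2*O*(-5 + O))) = -8 + 5/(2*O*(-5 + O)))
q = 0 (q = (3 - 1*3)*(-3) = (3 - 3)*(-3) = 0*(-3) = 0)
u(y) = -9 (u(y) = -3*3 = -9)
u(5)*q = -9*0 = 0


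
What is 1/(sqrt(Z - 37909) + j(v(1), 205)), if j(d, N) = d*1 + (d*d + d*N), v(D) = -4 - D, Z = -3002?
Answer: -335/350312 - I*sqrt(40911)/1050936 ≈ -0.00095629 - 0.00019246*I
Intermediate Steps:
j(d, N) = d + d**2 + N*d (j(d, N) = d + (d**2 + N*d) = d + d**2 + N*d)
1/(sqrt(Z - 37909) + j(v(1), 205)) = 1/(sqrt(-3002 - 37909) + (-4 - 1*1)*(1 + 205 + (-4 - 1*1))) = 1/(sqrt(-40911) + (-4 - 1)*(1 + 205 + (-4 - 1))) = 1/(I*sqrt(40911) - 5*(1 + 205 - 5)) = 1/(I*sqrt(40911) - 5*201) = 1/(I*sqrt(40911) - 1005) = 1/(-1005 + I*sqrt(40911))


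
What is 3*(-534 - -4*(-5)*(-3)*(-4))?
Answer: -2322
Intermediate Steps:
3*(-534 - -4*(-5)*(-3)*(-4)) = 3*(-534 - 20*(-3)*(-4)) = 3*(-534 - (-60)*(-4)) = 3*(-534 - 1*240) = 3*(-534 - 240) = 3*(-774) = -2322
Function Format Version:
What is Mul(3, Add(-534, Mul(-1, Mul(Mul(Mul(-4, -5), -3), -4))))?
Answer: -2322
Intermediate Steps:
Mul(3, Add(-534, Mul(-1, Mul(Mul(Mul(-4, -5), -3), -4)))) = Mul(3, Add(-534, Mul(-1, Mul(Mul(20, -3), -4)))) = Mul(3, Add(-534, Mul(-1, Mul(-60, -4)))) = Mul(3, Add(-534, Mul(-1, 240))) = Mul(3, Add(-534, -240)) = Mul(3, -774) = -2322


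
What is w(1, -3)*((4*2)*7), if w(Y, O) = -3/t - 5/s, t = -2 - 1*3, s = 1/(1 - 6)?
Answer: 7168/5 ≈ 1433.6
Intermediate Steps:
s = -⅕ (s = 1/(-5) = -⅕ ≈ -0.20000)
t = -5 (t = -2 - 3 = -5)
w(Y, O) = 128/5 (w(Y, O) = -3/(-5) - 5/(-⅕) = -3*(-⅕) - 5*(-5) = ⅗ + 25 = 128/5)
w(1, -3)*((4*2)*7) = 128*((4*2)*7)/5 = 128*(8*7)/5 = (128/5)*56 = 7168/5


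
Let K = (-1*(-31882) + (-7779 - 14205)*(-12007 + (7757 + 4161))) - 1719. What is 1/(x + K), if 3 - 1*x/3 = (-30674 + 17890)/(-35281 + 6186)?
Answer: 29095/57804394708 ≈ 5.0334e-7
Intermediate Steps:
x = 223503/29095 (x = 9 - 3*(-30674 + 17890)/(-35281 + 6186) = 9 - (-38352)/(-29095) = 9 - (-38352)*(-1)/29095 = 9 - 3*12784/29095 = 9 - 38352/29095 = 223503/29095 ≈ 7.6818)
K = 1986739 (K = (31882 - 21984*(-12007 + 11918)) - 1719 = (31882 - 21984*(-89)) - 1719 = (31882 + 1956576) - 1719 = 1988458 - 1719 = 1986739)
1/(x + K) = 1/(223503/29095 + 1986739) = 1/(57804394708/29095) = 29095/57804394708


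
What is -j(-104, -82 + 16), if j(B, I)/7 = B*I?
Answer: -48048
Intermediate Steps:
j(B, I) = 7*B*I (j(B, I) = 7*(B*I) = 7*B*I)
-j(-104, -82 + 16) = -7*(-104)*(-82 + 16) = -7*(-104)*(-66) = -1*48048 = -48048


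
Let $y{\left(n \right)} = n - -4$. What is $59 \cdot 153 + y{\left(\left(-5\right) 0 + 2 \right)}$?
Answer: $9033$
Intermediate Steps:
$y{\left(n \right)} = 4 + n$ ($y{\left(n \right)} = n + 4 = 4 + n$)
$59 \cdot 153 + y{\left(\left(-5\right) 0 + 2 \right)} = 59 \cdot 153 + \left(4 + \left(\left(-5\right) 0 + 2\right)\right) = 9027 + \left(4 + \left(0 + 2\right)\right) = 9027 + \left(4 + 2\right) = 9027 + 6 = 9033$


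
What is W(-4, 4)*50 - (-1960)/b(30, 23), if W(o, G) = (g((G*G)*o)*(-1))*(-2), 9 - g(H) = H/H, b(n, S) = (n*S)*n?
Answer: 828098/1035 ≈ 800.09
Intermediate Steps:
b(n, S) = S*n² (b(n, S) = (S*n)*n = S*n²)
g(H) = 8 (g(H) = 9 - H/H = 9 - 1*1 = 9 - 1 = 8)
W(o, G) = 16 (W(o, G) = (8*(-1))*(-2) = -8*(-2) = 16)
W(-4, 4)*50 - (-1960)/b(30, 23) = 16*50 - (-1960)/(23*30²) = 800 - (-1960)/(23*900) = 800 - (-1960)/20700 = 800 - 1*(-98/1035) = 800 + 98/1035 = 828098/1035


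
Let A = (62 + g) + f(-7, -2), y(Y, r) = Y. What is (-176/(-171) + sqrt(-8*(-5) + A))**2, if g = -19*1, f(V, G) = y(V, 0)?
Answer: 2253292/29241 + 704*sqrt(19)/171 ≈ 95.005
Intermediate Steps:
f(V, G) = V
g = -19
A = 36 (A = (62 - 19) - 7 = 43 - 7 = 36)
(-176/(-171) + sqrt(-8*(-5) + A))**2 = (-176/(-171) + sqrt(-8*(-5) + 36))**2 = (-176*(-1/171) + sqrt(40 + 36))**2 = (176/171 + sqrt(76))**2 = (176/171 + 2*sqrt(19))**2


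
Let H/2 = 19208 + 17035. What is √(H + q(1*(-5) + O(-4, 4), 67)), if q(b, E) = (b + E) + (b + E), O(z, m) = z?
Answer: √72602 ≈ 269.45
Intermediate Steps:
q(b, E) = 2*E + 2*b (q(b, E) = (E + b) + (E + b) = 2*E + 2*b)
H = 72486 (H = 2*(19208 + 17035) = 2*36243 = 72486)
√(H + q(1*(-5) + O(-4, 4), 67)) = √(72486 + (2*67 + 2*(1*(-5) - 4))) = √(72486 + (134 + 2*(-5 - 4))) = √(72486 + (134 + 2*(-9))) = √(72486 + (134 - 18)) = √(72486 + 116) = √72602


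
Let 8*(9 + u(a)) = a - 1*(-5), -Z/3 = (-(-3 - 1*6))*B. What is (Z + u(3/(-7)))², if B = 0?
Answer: 3481/49 ≈ 71.041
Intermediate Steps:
Z = 0 (Z = -3*(-(-3 - 1*6))*0 = -3*(-(-3 - 6))*0 = -3*(-1*(-9))*0 = -27*0 = -3*0 = 0)
u(a) = -67/8 + a/8 (u(a) = -9 + (a - 1*(-5))/8 = -9 + (a + 5)/8 = -9 + (5 + a)/8 = -9 + (5/8 + a/8) = -67/8 + a/8)
(Z + u(3/(-7)))² = (0 + (-67/8 + (3/(-7))/8))² = (0 + (-67/8 + (3*(-⅐))/8))² = (0 + (-67/8 + (⅛)*(-3/7)))² = (0 + (-67/8 - 3/56))² = (0 - 59/7)² = (-59/7)² = 3481/49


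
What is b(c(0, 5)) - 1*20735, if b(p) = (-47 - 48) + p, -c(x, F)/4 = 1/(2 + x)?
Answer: -20832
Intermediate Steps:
c(x, F) = -4/(2 + x)
b(p) = -95 + p
b(c(0, 5)) - 1*20735 = (-95 - 4/(2 + 0)) - 1*20735 = (-95 - 4/2) - 20735 = (-95 - 4*½) - 20735 = (-95 - 2) - 20735 = -97 - 20735 = -20832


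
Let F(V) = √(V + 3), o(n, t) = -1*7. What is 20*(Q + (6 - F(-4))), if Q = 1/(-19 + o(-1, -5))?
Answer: 1550/13 - 20*I ≈ 119.23 - 20.0*I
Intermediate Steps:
o(n, t) = -7
F(V) = √(3 + V)
Q = -1/26 (Q = 1/(-19 - 7) = 1/(-26) = -1/26 ≈ -0.038462)
20*(Q + (6 - F(-4))) = 20*(-1/26 + (6 - √(3 - 4))) = 20*(-1/26 + (6 - √(-1))) = 20*(-1/26 + (6 - I)) = 20*(155/26 - I) = 1550/13 - 20*I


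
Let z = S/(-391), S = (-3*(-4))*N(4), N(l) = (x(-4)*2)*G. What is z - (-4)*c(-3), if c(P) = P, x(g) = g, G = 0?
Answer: -12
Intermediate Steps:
N(l) = 0 (N(l) = -4*2*0 = -8*0 = 0)
S = 0 (S = -3*(-4)*0 = 12*0 = 0)
z = 0 (z = 0/(-391) = 0*(-1/391) = 0)
z - (-4)*c(-3) = 0 - (-4)*(-3) = 0 - 1*12 = 0 - 12 = -12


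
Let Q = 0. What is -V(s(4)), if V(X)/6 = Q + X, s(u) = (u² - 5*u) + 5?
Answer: -6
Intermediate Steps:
s(u) = 5 + u² - 5*u
V(X) = 6*X (V(X) = 6*(0 + X) = 6*X)
-V(s(4)) = -6*(5 + 4² - 5*4) = -6*(5 + 16 - 20) = -6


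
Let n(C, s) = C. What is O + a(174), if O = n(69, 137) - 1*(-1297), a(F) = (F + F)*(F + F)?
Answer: 122470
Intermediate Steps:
a(F) = 4*F² (a(F) = (2*F)*(2*F) = 4*F²)
O = 1366 (O = 69 - 1*(-1297) = 69 + 1297 = 1366)
O + a(174) = 1366 + 4*174² = 1366 + 4*30276 = 1366 + 121104 = 122470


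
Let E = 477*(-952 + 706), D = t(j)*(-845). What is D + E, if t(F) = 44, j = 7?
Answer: -154522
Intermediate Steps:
D = -37180 (D = 44*(-845) = -37180)
E = -117342 (E = 477*(-246) = -117342)
D + E = -37180 - 117342 = -154522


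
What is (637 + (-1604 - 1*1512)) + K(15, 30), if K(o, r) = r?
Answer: -2449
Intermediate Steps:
(637 + (-1604 - 1*1512)) + K(15, 30) = (637 + (-1604 - 1*1512)) + 30 = (637 + (-1604 - 1512)) + 30 = (637 - 3116) + 30 = -2479 + 30 = -2449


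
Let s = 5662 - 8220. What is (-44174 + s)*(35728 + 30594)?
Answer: -3099359704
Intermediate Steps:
s = -2558
(-44174 + s)*(35728 + 30594) = (-44174 - 2558)*(35728 + 30594) = -46732*66322 = -3099359704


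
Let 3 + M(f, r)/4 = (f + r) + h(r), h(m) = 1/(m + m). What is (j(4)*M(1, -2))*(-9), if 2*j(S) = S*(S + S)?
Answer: 2448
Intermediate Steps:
j(S) = S² (j(S) = (S*(S + S))/2 = (S*(2*S))/2 = (2*S²)/2 = S²)
h(m) = 1/(2*m)
M(f, r) = -12 + 2/r + 4*f + 4*r (M(f, r) = -12 + 4*((f + r) + 1/(2*r)) = -12 + 4*(f + r + 1/(2*r)) = -12 + (2/r + 4*f + 4*r) = -12 + 2/r + 4*f + 4*r)
(j(4)*M(1, -2))*(-9) = (4²*(2*(1 + 2*(-2)*(-3 + 1 - 2))/(-2)))*(-9) = (16*(2*(-½)*(1 + 2*(-2)*(-4))))*(-9) = (16*(2*(-½)*(1 + 16)))*(-9) = (16*(2*(-½)*17))*(-9) = (16*(-17))*(-9) = -272*(-9) = 2448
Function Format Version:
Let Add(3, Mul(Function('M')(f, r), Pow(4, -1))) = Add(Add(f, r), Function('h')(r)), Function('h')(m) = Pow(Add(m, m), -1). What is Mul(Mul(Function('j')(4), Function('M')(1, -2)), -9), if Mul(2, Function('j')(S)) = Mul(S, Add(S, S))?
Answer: 2448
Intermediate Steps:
Function('j')(S) = Pow(S, 2) (Function('j')(S) = Mul(Rational(1, 2), Mul(S, Add(S, S))) = Mul(Rational(1, 2), Mul(S, Mul(2, S))) = Mul(Rational(1, 2), Mul(2, Pow(S, 2))) = Pow(S, 2))
Function('h')(m) = Mul(Rational(1, 2), Pow(m, -1)) (Function('h')(m) = Pow(Mul(2, m), -1) = Mul(Rational(1, 2), Pow(m, -1)))
Function('M')(f, r) = Add(-12, Mul(2, Pow(r, -1)), Mul(4, f), Mul(4, r)) (Function('M')(f, r) = Add(-12, Mul(4, Add(Add(f, r), Mul(Rational(1, 2), Pow(r, -1))))) = Add(-12, Mul(4, Add(f, r, Mul(Rational(1, 2), Pow(r, -1))))) = Add(-12, Add(Mul(2, Pow(r, -1)), Mul(4, f), Mul(4, r))) = Add(-12, Mul(2, Pow(r, -1)), Mul(4, f), Mul(4, r)))
Mul(Mul(Function('j')(4), Function('M')(1, -2)), -9) = Mul(Mul(Pow(4, 2), Mul(2, Pow(-2, -1), Add(1, Mul(2, -2, Add(-3, 1, -2))))), -9) = Mul(Mul(16, Mul(2, Rational(-1, 2), Add(1, Mul(2, -2, -4)))), -9) = Mul(Mul(16, Mul(2, Rational(-1, 2), Add(1, 16))), -9) = Mul(Mul(16, Mul(2, Rational(-1, 2), 17)), -9) = Mul(Mul(16, -17), -9) = Mul(-272, -9) = 2448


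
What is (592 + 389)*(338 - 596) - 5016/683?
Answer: -172870950/683 ≈ -2.5311e+5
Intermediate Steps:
(592 + 389)*(338 - 596) - 5016/683 = 981*(-258) - 5016/683 = -253098 - 76*66/683 = -253098 - 5016/683 = -172870950/683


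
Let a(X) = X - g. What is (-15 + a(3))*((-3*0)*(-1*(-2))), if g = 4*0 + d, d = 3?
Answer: 0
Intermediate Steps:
g = 3 (g = 4*0 + 3 = 0 + 3 = 3)
a(X) = -3 + X (a(X) = X - 1*3 = X - 3 = -3 + X)
(-15 + a(3))*((-3*0)*(-1*(-2))) = (-15 + (-3 + 3))*((-3*0)*(-1*(-2))) = (-15 + 0)*(0*2) = -15*0 = 0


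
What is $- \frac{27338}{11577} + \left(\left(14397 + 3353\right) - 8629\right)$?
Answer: $\frac{105566479}{11577} \approx 9118.6$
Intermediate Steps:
$- \frac{27338}{11577} + \left(\left(14397 + 3353\right) - 8629\right) = \left(-27338\right) \frac{1}{11577} + \left(17750 - 8629\right) = - \frac{27338}{11577} + 9121 = \frac{105566479}{11577}$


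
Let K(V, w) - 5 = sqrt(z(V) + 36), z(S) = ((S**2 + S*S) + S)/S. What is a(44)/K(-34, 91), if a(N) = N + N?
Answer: 55/7 - 11*I*sqrt(31)/7 ≈ 7.8571 - 8.7493*I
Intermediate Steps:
a(N) = 2*N
z(S) = (S + 2*S**2)/S (z(S) = ((S**2 + S**2) + S)/S = (2*S**2 + S)/S = (S + 2*S**2)/S)
K(V, w) = 5 + sqrt(37 + 2*V) (K(V, w) = 5 + sqrt((1 + 2*V) + 36) = 5 + sqrt(37 + 2*V))
a(44)/K(-34, 91) = (2*44)/(5 + sqrt(37 + 2*(-34))) = 88/(5 + sqrt(37 - 68)) = 88/(5 + sqrt(-31)) = 88/(5 + I*sqrt(31))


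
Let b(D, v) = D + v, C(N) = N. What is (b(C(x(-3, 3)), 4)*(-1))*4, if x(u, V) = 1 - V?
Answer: -8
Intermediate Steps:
(b(C(x(-3, 3)), 4)*(-1))*4 = (((1 - 1*3) + 4)*(-1))*4 = (((1 - 3) + 4)*(-1))*4 = ((-2 + 4)*(-1))*4 = (2*(-1))*4 = -2*4 = -8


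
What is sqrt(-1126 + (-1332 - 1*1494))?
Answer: 4*I*sqrt(247) ≈ 62.865*I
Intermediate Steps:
sqrt(-1126 + (-1332 - 1*1494)) = sqrt(-1126 + (-1332 - 1494)) = sqrt(-1126 - 2826) = sqrt(-3952) = 4*I*sqrt(247)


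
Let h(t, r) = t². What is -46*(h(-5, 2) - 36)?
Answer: 506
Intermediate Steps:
-46*(h(-5, 2) - 36) = -46*((-5)² - 36) = -46*(25 - 36) = -46*(-11) = 506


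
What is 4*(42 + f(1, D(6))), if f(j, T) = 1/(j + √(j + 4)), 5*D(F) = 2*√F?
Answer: 167 + √5 ≈ 169.24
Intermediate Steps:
D(F) = 2*√F/5 (D(F) = (2*√F)/5 = 2*√F/5)
f(j, T) = 1/(j + √(4 + j))
4*(42 + f(1, D(6))) = 4*(42 + 1/(1 + √(4 + 1))) = 4*(42 + 1/(1 + √5)) = 168 + 4/(1 + √5)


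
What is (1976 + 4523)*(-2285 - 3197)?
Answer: -35627518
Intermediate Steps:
(1976 + 4523)*(-2285 - 3197) = 6499*(-5482) = -35627518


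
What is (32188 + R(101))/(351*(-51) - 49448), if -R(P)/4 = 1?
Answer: -32184/67349 ≈ -0.47787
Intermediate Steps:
R(P) = -4 (R(P) = -4*1 = -4)
(32188 + R(101))/(351*(-51) - 49448) = (32188 - 4)/(351*(-51) - 49448) = 32184/(-17901 - 49448) = 32184/(-67349) = 32184*(-1/67349) = -32184/67349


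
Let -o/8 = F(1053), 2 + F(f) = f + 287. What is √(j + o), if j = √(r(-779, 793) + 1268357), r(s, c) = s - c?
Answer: √(-10704 + √1266785) ≈ 97.87*I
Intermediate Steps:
F(f) = 285 + f (F(f) = -2 + (f + 287) = -2 + (287 + f) = 285 + f)
o = -10704 (o = -8*(285 + 1053) = -8*1338 = -10704)
j = √1266785 (j = √((-779 - 1*793) + 1268357) = √((-779 - 793) + 1268357) = √(-1572 + 1268357) = √1266785 ≈ 1125.5)
√(j + o) = √(√1266785 - 10704) = √(-10704 + √1266785)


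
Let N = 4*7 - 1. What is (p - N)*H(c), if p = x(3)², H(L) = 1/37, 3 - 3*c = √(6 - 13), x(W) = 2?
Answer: -23/37 ≈ -0.62162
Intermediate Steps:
c = 1 - I*√7/3 (c = 1 - √(6 - 13)/3 = 1 - I*√7/3 ≈ 1.0 - 0.88192*I)
H(L) = 1/37
p = 4 (p = 2² = 4)
N = 27 (N = 28 - 1 = 27)
(p - N)*H(c) = (4 - 1*27)*(1/37) = (4 - 27)*(1/37) = -23*1/37 = -23/37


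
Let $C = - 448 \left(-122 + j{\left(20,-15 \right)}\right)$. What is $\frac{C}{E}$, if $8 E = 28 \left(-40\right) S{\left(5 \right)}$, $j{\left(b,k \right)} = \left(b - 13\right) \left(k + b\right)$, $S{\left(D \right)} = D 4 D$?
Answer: $- \frac{348}{125} \approx -2.784$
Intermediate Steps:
$S{\left(D \right)} = 4 D^{2}$ ($S{\left(D \right)} = 4 D D = 4 D^{2}$)
$j{\left(b,k \right)} = \left(-13 + b\right) \left(b + k\right)$
$C = 38976$ ($C = - 448 \left(-122 + \left(20^{2} - 260 - -195 + 20 \left(-15\right)\right)\right) = - 448 \left(-122 + \left(400 - 260 + 195 - 300\right)\right) = - 448 \left(-122 + 35\right) = \left(-448\right) \left(-87\right) = 38976$)
$E = -14000$ ($E = \frac{28 \left(-40\right) 4 \cdot 5^{2}}{8} = \frac{\left(-1120\right) 4 \cdot 25}{8} = \frac{\left(-1120\right) 100}{8} = \frac{1}{8} \left(-112000\right) = -14000$)
$\frac{C}{E} = \frac{38976}{-14000} = 38976 \left(- \frac{1}{14000}\right) = - \frac{348}{125}$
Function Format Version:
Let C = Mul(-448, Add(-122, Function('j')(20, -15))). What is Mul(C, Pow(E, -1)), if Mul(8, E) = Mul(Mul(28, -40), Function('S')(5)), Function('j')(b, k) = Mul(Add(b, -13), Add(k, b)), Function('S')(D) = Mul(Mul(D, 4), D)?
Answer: Rational(-348, 125) ≈ -2.7840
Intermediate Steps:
Function('S')(D) = Mul(4, Pow(D, 2)) (Function('S')(D) = Mul(Mul(4, D), D) = Mul(4, Pow(D, 2)))
Function('j')(b, k) = Mul(Add(-13, b), Add(b, k))
C = 38976 (C = Mul(-448, Add(-122, Add(Pow(20, 2), Mul(-13, 20), Mul(-13, -15), Mul(20, -15)))) = Mul(-448, Add(-122, Add(400, -260, 195, -300))) = Mul(-448, Add(-122, 35)) = Mul(-448, -87) = 38976)
E = -14000 (E = Mul(Rational(1, 8), Mul(Mul(28, -40), Mul(4, Pow(5, 2)))) = Mul(Rational(1, 8), Mul(-1120, Mul(4, 25))) = Mul(Rational(1, 8), Mul(-1120, 100)) = Mul(Rational(1, 8), -112000) = -14000)
Mul(C, Pow(E, -1)) = Mul(38976, Pow(-14000, -1)) = Mul(38976, Rational(-1, 14000)) = Rational(-348, 125)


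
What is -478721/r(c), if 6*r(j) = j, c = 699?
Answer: -957442/233 ≈ -4109.2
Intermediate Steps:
r(j) = j/6
-478721/r(c) = -478721/((⅙)*699) = -478721/233/2 = -478721*2/233 = -957442/233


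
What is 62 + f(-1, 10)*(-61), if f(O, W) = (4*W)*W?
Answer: -24338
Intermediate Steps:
f(O, W) = 4*W²
62 + f(-1, 10)*(-61) = 62 + (4*10²)*(-61) = 62 + (4*100)*(-61) = 62 + 400*(-61) = 62 - 24400 = -24338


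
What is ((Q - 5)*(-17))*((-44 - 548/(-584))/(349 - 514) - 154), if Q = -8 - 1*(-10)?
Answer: -62960741/8030 ≈ -7840.7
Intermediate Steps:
Q = 2 (Q = -8 + 10 = 2)
((Q - 5)*(-17))*((-44 - 548/(-584))/(349 - 514) - 154) = ((2 - 5)*(-17))*((-44 - 548/(-584))/(349 - 514) - 154) = (-3*(-17))*((-44 - 548*(-1/584))/(-165) - 154) = 51*((-44 + 137/146)*(-1/165) - 154) = 51*(-6287/146*(-1/165) - 154) = 51*(6287/24090 - 154) = 51*(-3703573/24090) = -62960741/8030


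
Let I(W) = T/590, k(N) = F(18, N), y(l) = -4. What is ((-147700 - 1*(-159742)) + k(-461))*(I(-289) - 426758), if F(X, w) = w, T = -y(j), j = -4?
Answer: -1457973874248/295 ≈ -4.9423e+9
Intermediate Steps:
T = 4 (T = -1*(-4) = 4)
k(N) = N
I(W) = 2/295 (I(W) = 4/590 = 4*(1/590) = 2/295)
((-147700 - 1*(-159742)) + k(-461))*(I(-289) - 426758) = ((-147700 - 1*(-159742)) - 461)*(2/295 - 426758) = ((-147700 + 159742) - 461)*(-125893608/295) = (12042 - 461)*(-125893608/295) = 11581*(-125893608/295) = -1457973874248/295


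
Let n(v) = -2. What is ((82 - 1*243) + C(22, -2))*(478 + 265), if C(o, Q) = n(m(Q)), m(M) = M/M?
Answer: -121109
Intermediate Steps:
m(M) = 1
C(o, Q) = -2
((82 - 1*243) + C(22, -2))*(478 + 265) = ((82 - 1*243) - 2)*(478 + 265) = ((82 - 243) - 2)*743 = (-161 - 2)*743 = -163*743 = -121109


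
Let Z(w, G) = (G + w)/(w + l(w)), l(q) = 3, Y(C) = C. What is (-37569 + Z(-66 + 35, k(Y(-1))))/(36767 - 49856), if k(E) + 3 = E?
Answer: 150271/52356 ≈ 2.8702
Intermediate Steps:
k(E) = -3 + E
Z(w, G) = (G + w)/(3 + w) (Z(w, G) = (G + w)/(w + 3) = (G + w)/(3 + w))
(-37569 + Z(-66 + 35, k(Y(-1))))/(36767 - 49856) = (-37569 + ((-3 - 1) + (-66 + 35))/(3 + (-66 + 35)))/(36767 - 49856) = (-37569 + (-4 - 31)/(3 - 31))/(-13089) = (-37569 - 35/(-28))*(-1/13089) = (-37569 - 1/28*(-35))*(-1/13089) = (-37569 + 5/4)*(-1/13089) = -150271/4*(-1/13089) = 150271/52356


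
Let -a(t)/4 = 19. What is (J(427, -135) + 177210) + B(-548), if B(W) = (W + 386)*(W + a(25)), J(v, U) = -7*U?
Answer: 279243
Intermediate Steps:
a(t) = -76 (a(t) = -4*19 = -76)
B(W) = (-76 + W)*(386 + W) (B(W) = (W + 386)*(W - 76) = (386 + W)*(-76 + W) = (-76 + W)*(386 + W))
(J(427, -135) + 177210) + B(-548) = (-7*(-135) + 177210) + (-29336 + (-548)² + 310*(-548)) = (945 + 177210) + (-29336 + 300304 - 169880) = 178155 + 101088 = 279243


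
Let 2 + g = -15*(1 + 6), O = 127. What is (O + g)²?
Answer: 400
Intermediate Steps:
g = -107 (g = -2 - 15*(1 + 6) = -2 - 15*7 = -2 - 105 = -107)
(O + g)² = (127 - 107)² = 20² = 400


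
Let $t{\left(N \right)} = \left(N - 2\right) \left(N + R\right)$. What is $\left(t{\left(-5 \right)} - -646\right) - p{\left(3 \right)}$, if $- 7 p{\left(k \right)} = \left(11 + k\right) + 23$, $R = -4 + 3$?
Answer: $\frac{4853}{7} \approx 693.29$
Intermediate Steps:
$R = -1$
$t{\left(N \right)} = \left(-1 + N\right) \left(-2 + N\right)$ ($t{\left(N \right)} = \left(N - 2\right) \left(N - 1\right) = \left(-2 + N\right) \left(-1 + N\right) = \left(-1 + N\right) \left(-2 + N\right)$)
$p{\left(k \right)} = - \frac{34}{7} - \frac{k}{7}$ ($p{\left(k \right)} = - \frac{\left(11 + k\right) + 23}{7} = - \frac{34 + k}{7} = - \frac{34}{7} - \frac{k}{7}$)
$\left(t{\left(-5 \right)} - -646\right) - p{\left(3 \right)} = \left(\left(2 + \left(-5\right)^{2} - -15\right) - -646\right) - \left(- \frac{34}{7} - \frac{3}{7}\right) = \left(\left(2 + 25 + 15\right) + 646\right) - \left(- \frac{34}{7} - \frac{3}{7}\right) = \left(42 + 646\right) - - \frac{37}{7} = 688 + \frac{37}{7} = \frac{4853}{7}$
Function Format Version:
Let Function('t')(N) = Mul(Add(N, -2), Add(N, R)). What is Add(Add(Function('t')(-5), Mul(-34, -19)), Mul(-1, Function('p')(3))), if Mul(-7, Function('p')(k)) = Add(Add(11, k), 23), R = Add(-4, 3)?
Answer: Rational(4853, 7) ≈ 693.29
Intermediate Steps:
R = -1
Function('t')(N) = Mul(Add(-1, N), Add(-2, N)) (Function('t')(N) = Mul(Add(N, -2), Add(N, -1)) = Mul(Add(-2, N), Add(-1, N)) = Mul(Add(-1, N), Add(-2, N)))
Function('p')(k) = Add(Rational(-34, 7), Mul(Rational(-1, 7), k)) (Function('p')(k) = Mul(Rational(-1, 7), Add(Add(11, k), 23)) = Mul(Rational(-1, 7), Add(34, k)) = Add(Rational(-34, 7), Mul(Rational(-1, 7), k)))
Add(Add(Function('t')(-5), Mul(-34, -19)), Mul(-1, Function('p')(3))) = Add(Add(Add(2, Pow(-5, 2), Mul(-3, -5)), Mul(-34, -19)), Mul(-1, Add(Rational(-34, 7), Mul(Rational(-1, 7), 3)))) = Add(Add(Add(2, 25, 15), 646), Mul(-1, Add(Rational(-34, 7), Rational(-3, 7)))) = Add(Add(42, 646), Mul(-1, Rational(-37, 7))) = Add(688, Rational(37, 7)) = Rational(4853, 7)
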